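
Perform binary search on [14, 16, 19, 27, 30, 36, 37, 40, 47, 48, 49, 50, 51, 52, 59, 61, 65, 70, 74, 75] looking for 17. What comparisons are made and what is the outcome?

Binary search for 17 in [14, 16, 19, 27, 30, 36, 37, 40, 47, 48, 49, 50, 51, 52, 59, 61, 65, 70, 74, 75]:

lo=0, hi=19, mid=9, arr[mid]=48 -> 48 > 17, search left half
lo=0, hi=8, mid=4, arr[mid]=30 -> 30 > 17, search left half
lo=0, hi=3, mid=1, arr[mid]=16 -> 16 < 17, search right half
lo=2, hi=3, mid=2, arr[mid]=19 -> 19 > 17, search left half
lo=2 > hi=1, target 17 not found

Binary search determines that 17 is not in the array after 4 comparisons. The search space was exhausted without finding the target.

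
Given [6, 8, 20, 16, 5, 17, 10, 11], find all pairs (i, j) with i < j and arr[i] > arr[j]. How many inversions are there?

Finding inversions in [6, 8, 20, 16, 5, 17, 10, 11]:

(0, 4): arr[0]=6 > arr[4]=5
(1, 4): arr[1]=8 > arr[4]=5
(2, 3): arr[2]=20 > arr[3]=16
(2, 4): arr[2]=20 > arr[4]=5
(2, 5): arr[2]=20 > arr[5]=17
(2, 6): arr[2]=20 > arr[6]=10
(2, 7): arr[2]=20 > arr[7]=11
(3, 4): arr[3]=16 > arr[4]=5
(3, 6): arr[3]=16 > arr[6]=10
(3, 7): arr[3]=16 > arr[7]=11
(5, 6): arr[5]=17 > arr[6]=10
(5, 7): arr[5]=17 > arr[7]=11

Total inversions: 12

The array has 12 inversion(s): (0,4), (1,4), (2,3), (2,4), (2,5), (2,6), (2,7), (3,4), (3,6), (3,7), (5,6), (5,7). Each pair (i,j) satisfies i < j and arr[i] > arr[j].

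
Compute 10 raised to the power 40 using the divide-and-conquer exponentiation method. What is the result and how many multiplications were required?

Computing 10^40 by squaring (build up from 10^1; each line after the first costs one multiplication):

10^1 = 10
10^2 = (10^1)^2 = 10^2 = 100
10^4 = (10^2)^2 = 100^2 = 10000
10^5 = 10 * 10^4 = 10 * 10000 = 100000
10^10 = (10^5)^2 = 100000^2 = 10000000000
10^20 = (10^10)^2 = 10000000000^2 = 100000000000000000000
10^40 = (10^20)^2 = 100000000000000000000^2 = 10000000000000000000000000000000000000000

Result: 10000000000000000000000000000000000000000
Multiplications needed: 6 (6 lines after 10^1)

10^40 = 10000000000000000000000000000000000000000. Using exponentiation by squaring, this requires 6 multiplications. The key idea: if the exponent is even, square the half-power; if odd, multiply by the base once.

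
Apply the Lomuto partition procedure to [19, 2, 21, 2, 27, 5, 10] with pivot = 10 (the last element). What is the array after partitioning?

Lomuto partition with pivot = 10:

Initial array: [19, 2, 21, 2, 27, 5, 10]

arr[0]=19 > 10: no swap
arr[1]=2 <= 10: swap with position 0, array becomes [2, 19, 21, 2, 27, 5, 10]
arr[2]=21 > 10: no swap
arr[3]=2 <= 10: swap with position 1, array becomes [2, 2, 21, 19, 27, 5, 10]
arr[4]=27 > 10: no swap
arr[5]=5 <= 10: swap with position 2, array becomes [2, 2, 5, 19, 27, 21, 10]

Place pivot at position 3: [2, 2, 5, 10, 27, 21, 19]
Pivot position: 3

After partitioning with pivot 10, the array becomes [2, 2, 5, 10, 27, 21, 19]. The pivot is placed at index 3. All elements to the left of the pivot are <= 10, and all elements to the right are > 10.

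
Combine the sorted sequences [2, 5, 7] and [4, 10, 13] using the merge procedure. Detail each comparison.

Merging process:

Compare 2 vs 4: take 2 from left. Merged: [2]
Compare 5 vs 4: take 4 from right. Merged: [2, 4]
Compare 5 vs 10: take 5 from left. Merged: [2, 4, 5]
Compare 7 vs 10: take 7 from left. Merged: [2, 4, 5, 7]
Append remaining from right: [10, 13]. Merged: [2, 4, 5, 7, 10, 13]

Final merged array: [2, 4, 5, 7, 10, 13]
Total comparisons: 4

The merged array is [2, 4, 5, 7, 10, 13], requiring 4 comparisons. The merge step runs in O(n) time where n is the total number of elements.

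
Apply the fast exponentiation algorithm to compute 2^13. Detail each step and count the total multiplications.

Computing 2^13 by squaring (build up from 2^1; each line after the first costs one multiplication):

2^1 = 2
2^2 = (2^1)^2 = 2^2 = 4
2^3 = 2 * 2^2 = 2 * 4 = 8
2^6 = (2^3)^2 = 8^2 = 64
2^12 = (2^6)^2 = 64^2 = 4096
2^13 = 2 * 2^12 = 2 * 4096 = 8192

Result: 8192
Multiplications needed: 5 (5 lines after 2^1)

2^13 = 8192. Using exponentiation by squaring, this requires 5 multiplications. The key idea: if the exponent is even, square the half-power; if odd, multiply by the base once.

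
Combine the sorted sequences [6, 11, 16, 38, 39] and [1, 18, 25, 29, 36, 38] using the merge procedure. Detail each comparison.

Merging process:

Compare 6 vs 1: take 1 from right. Merged: [1]
Compare 6 vs 18: take 6 from left. Merged: [1, 6]
Compare 11 vs 18: take 11 from left. Merged: [1, 6, 11]
Compare 16 vs 18: take 16 from left. Merged: [1, 6, 11, 16]
Compare 38 vs 18: take 18 from right. Merged: [1, 6, 11, 16, 18]
Compare 38 vs 25: take 25 from right. Merged: [1, 6, 11, 16, 18, 25]
Compare 38 vs 29: take 29 from right. Merged: [1, 6, 11, 16, 18, 25, 29]
Compare 38 vs 36: take 36 from right. Merged: [1, 6, 11, 16, 18, 25, 29, 36]
Compare 38 vs 38: take 38 from left. Merged: [1, 6, 11, 16, 18, 25, 29, 36, 38]
Compare 39 vs 38: take 38 from right. Merged: [1, 6, 11, 16, 18, 25, 29, 36, 38, 38]
Append remaining from left: [39]. Merged: [1, 6, 11, 16, 18, 25, 29, 36, 38, 38, 39]

Final merged array: [1, 6, 11, 16, 18, 25, 29, 36, 38, 38, 39]
Total comparisons: 10

The merged array is [1, 6, 11, 16, 18, 25, 29, 36, 38, 38, 39], requiring 10 comparisons. The merge step runs in O(n) time where n is the total number of elements.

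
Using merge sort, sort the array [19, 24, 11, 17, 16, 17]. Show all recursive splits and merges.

Merge sort trace:

Split: [19, 24, 11, 17, 16, 17] -> [19, 24, 11] and [17, 16, 17]
  Split: [19, 24, 11] -> [19] and [24, 11]
    Split: [24, 11] -> [24] and [11]
    Merge: [24] + [11] -> [11, 24]
  Merge: [19] + [11, 24] -> [11, 19, 24]
  Split: [17, 16, 17] -> [17] and [16, 17]
    Split: [16, 17] -> [16] and [17]
    Merge: [16] + [17] -> [16, 17]
  Merge: [17] + [16, 17] -> [16, 17, 17]
Merge: [11, 19, 24] + [16, 17, 17] -> [11, 16, 17, 17, 19, 24]

Final sorted array: [11, 16, 17, 17, 19, 24]

The merge sort proceeds by recursively splitting the array and merging sorted halves.
After all merges, the sorted array is [11, 16, 17, 17, 19, 24].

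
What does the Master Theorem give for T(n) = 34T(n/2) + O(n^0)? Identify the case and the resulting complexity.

Master Theorem for T(n) = 34T(n/2) + O(n^0):

a = 34, b = 2, c = 0
log_b(a) = log_2(34) = 5.0875

Case 1: c = 0 < log_2(34) = 5.0875
T(n) = O(n^(log_2 34))

For T(n) = 34T(n/2) + O(n^0): log_2(34) = 5.0875. This is Case 1 of the Master Theorem (c < log_b(a), work dominated by leaves), giving O(n^(log_2 34)).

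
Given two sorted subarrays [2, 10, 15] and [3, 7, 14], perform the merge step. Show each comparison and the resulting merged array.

Merging process:

Compare 2 vs 3: take 2 from left. Merged: [2]
Compare 10 vs 3: take 3 from right. Merged: [2, 3]
Compare 10 vs 7: take 7 from right. Merged: [2, 3, 7]
Compare 10 vs 14: take 10 from left. Merged: [2, 3, 7, 10]
Compare 15 vs 14: take 14 from right. Merged: [2, 3, 7, 10, 14]
Append remaining from left: [15]. Merged: [2, 3, 7, 10, 14, 15]

Final merged array: [2, 3, 7, 10, 14, 15]
Total comparisons: 5

The merged array is [2, 3, 7, 10, 14, 15], requiring 5 comparisons. The merge step runs in O(n) time where n is the total number of elements.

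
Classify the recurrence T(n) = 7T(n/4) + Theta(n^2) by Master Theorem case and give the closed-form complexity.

Master Theorem for T(n) = 7T(n/4) + O(n^2):

a = 7, b = 4, c = 2
log_b(a) = log_4(7) = 1.4037

Case 3: c = 2 > log_4(7) = 1.4037
T(n) = O(n^2) = O(n^2)

For T(n) = 7T(n/4) + O(n^2): log_4(7) = 1.4037. This is Case 3 of the Master Theorem (c > log_b(a), work dominated by root), giving O(n^2).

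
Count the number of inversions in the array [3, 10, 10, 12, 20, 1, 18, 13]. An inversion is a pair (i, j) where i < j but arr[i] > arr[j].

Finding inversions in [3, 10, 10, 12, 20, 1, 18, 13]:

(0, 5): arr[0]=3 > arr[5]=1
(1, 5): arr[1]=10 > arr[5]=1
(2, 5): arr[2]=10 > arr[5]=1
(3, 5): arr[3]=12 > arr[5]=1
(4, 5): arr[4]=20 > arr[5]=1
(4, 6): arr[4]=20 > arr[6]=18
(4, 7): arr[4]=20 > arr[7]=13
(6, 7): arr[6]=18 > arr[7]=13

Total inversions: 8

The array has 8 inversion(s): (0,5), (1,5), (2,5), (3,5), (4,5), (4,6), (4,7), (6,7). Each pair (i,j) satisfies i < j and arr[i] > arr[j].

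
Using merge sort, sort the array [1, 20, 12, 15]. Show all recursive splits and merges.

Merge sort trace:

Split: [1, 20, 12, 15] -> [1, 20] and [12, 15]
  Split: [1, 20] -> [1] and [20]
  Merge: [1] + [20] -> [1, 20]
  Split: [12, 15] -> [12] and [15]
  Merge: [12] + [15] -> [12, 15]
Merge: [1, 20] + [12, 15] -> [1, 12, 15, 20]

Final sorted array: [1, 12, 15, 20]

The merge sort proceeds by recursively splitting the array and merging sorted halves.
After all merges, the sorted array is [1, 12, 15, 20].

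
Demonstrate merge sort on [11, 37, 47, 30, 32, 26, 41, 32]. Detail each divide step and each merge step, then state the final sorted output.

Merge sort trace:

Split: [11, 37, 47, 30, 32, 26, 41, 32] -> [11, 37, 47, 30] and [32, 26, 41, 32]
  Split: [11, 37, 47, 30] -> [11, 37] and [47, 30]
    Split: [11, 37] -> [11] and [37]
    Merge: [11] + [37] -> [11, 37]
    Split: [47, 30] -> [47] and [30]
    Merge: [47] + [30] -> [30, 47]
  Merge: [11, 37] + [30, 47] -> [11, 30, 37, 47]
  Split: [32, 26, 41, 32] -> [32, 26] and [41, 32]
    Split: [32, 26] -> [32] and [26]
    Merge: [32] + [26] -> [26, 32]
    Split: [41, 32] -> [41] and [32]
    Merge: [41] + [32] -> [32, 41]
  Merge: [26, 32] + [32, 41] -> [26, 32, 32, 41]
Merge: [11, 30, 37, 47] + [26, 32, 32, 41] -> [11, 26, 30, 32, 32, 37, 41, 47]

Final sorted array: [11, 26, 30, 32, 32, 37, 41, 47]

The merge sort proceeds by recursively splitting the array and merging sorted halves.
After all merges, the sorted array is [11, 26, 30, 32, 32, 37, 41, 47].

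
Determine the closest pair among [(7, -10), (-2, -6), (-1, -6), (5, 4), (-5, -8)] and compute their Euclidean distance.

Computing all pairwise distances among 5 points:

d((7, -10), (-2, -6)) = 9.8489
d((7, -10), (-1, -6)) = 8.9443
d((7, -10), (5, 4)) = 14.1421
d((7, -10), (-5, -8)) = 12.1655
d((-2, -6), (-1, -6)) = 1.0 <-- minimum
d((-2, -6), (5, 4)) = 12.2066
d((-2, -6), (-5, -8)) = 3.6056
d((-1, -6), (5, 4)) = 11.6619
d((-1, -6), (-5, -8)) = 4.4721
d((5, 4), (-5, -8)) = 15.6205

Closest pair: (-2, -6) and (-1, -6) with distance 1.0

The closest pair is (-2, -6) and (-1, -6) with Euclidean distance 1.0. For 5 points, brute-force pairwise comparison is shown above. For large n, the divide-and-conquer algorithm (sort by x, recurse on halves, check the dividing strip) achieves O(n log n).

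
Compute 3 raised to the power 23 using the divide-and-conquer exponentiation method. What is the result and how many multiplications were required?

Computing 3^23 by squaring (build up from 3^1; each line after the first costs one multiplication):

3^1 = 3
3^2 = (3^1)^2 = 3^2 = 9
3^4 = (3^2)^2 = 9^2 = 81
3^5 = 3 * 3^4 = 3 * 81 = 243
3^10 = (3^5)^2 = 243^2 = 59049
3^11 = 3 * 3^10 = 3 * 59049 = 177147
3^22 = (3^11)^2 = 177147^2 = 31381059609
3^23 = 3 * 3^22 = 3 * 31381059609 = 94143178827

Result: 94143178827
Multiplications needed: 7 (7 lines after 3^1)

3^23 = 94143178827. Using exponentiation by squaring, this requires 7 multiplications. The key idea: if the exponent is even, square the half-power; if odd, multiply by the base once.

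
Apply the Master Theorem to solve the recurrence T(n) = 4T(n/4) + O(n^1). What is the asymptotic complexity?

Master Theorem for T(n) = 4T(n/4) + O(n^1):

a = 4, b = 4, c = 1
log_b(a) = log_4(4) = 1.0000

Case 2: c = 1 = log_4(4) = 1.0000
T(n) = O(n^1 log n) = O(n log n)

For T(n) = 4T(n/4) + O(n^1): log_4(4) = 1.0000. This is Case 2 of the Master Theorem (c = log_b(a), equal work at all levels), giving O(n log n).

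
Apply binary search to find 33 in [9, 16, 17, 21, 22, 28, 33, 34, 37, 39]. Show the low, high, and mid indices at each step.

Binary search for 33 in [9, 16, 17, 21, 22, 28, 33, 34, 37, 39]:

lo=0, hi=9, mid=4, arr[mid]=22 -> 22 < 33, search right half
lo=5, hi=9, mid=7, arr[mid]=34 -> 34 > 33, search left half
lo=5, hi=6, mid=5, arr[mid]=28 -> 28 < 33, search right half
lo=6, hi=6, mid=6, arr[mid]=33 -> Found target at index 6!

Binary search finds 33 at index 6 after 4 comparisons. The search repeatedly halves the search space by comparing with the middle element.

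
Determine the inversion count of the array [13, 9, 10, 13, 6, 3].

Finding inversions in [13, 9, 10, 13, 6, 3]:

(0, 1): arr[0]=13 > arr[1]=9
(0, 2): arr[0]=13 > arr[2]=10
(0, 4): arr[0]=13 > arr[4]=6
(0, 5): arr[0]=13 > arr[5]=3
(1, 4): arr[1]=9 > arr[4]=6
(1, 5): arr[1]=9 > arr[5]=3
(2, 4): arr[2]=10 > arr[4]=6
(2, 5): arr[2]=10 > arr[5]=3
(3, 4): arr[3]=13 > arr[4]=6
(3, 5): arr[3]=13 > arr[5]=3
(4, 5): arr[4]=6 > arr[5]=3

Total inversions: 11

The array has 11 inversion(s): (0,1), (0,2), (0,4), (0,5), (1,4), (1,5), (2,4), (2,5), (3,4), (3,5), (4,5). Each pair (i,j) satisfies i < j and arr[i] > arr[j].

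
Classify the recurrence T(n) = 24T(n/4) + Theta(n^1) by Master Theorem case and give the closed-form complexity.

Master Theorem for T(n) = 24T(n/4) + O(n^1):

a = 24, b = 4, c = 1
log_b(a) = log_4(24) = 2.2925

Case 1: c = 1 < log_4(24) = 2.2925
T(n) = O(n^(log_4 24))

For T(n) = 24T(n/4) + O(n^1): log_4(24) = 2.2925. This is Case 1 of the Master Theorem (c < log_b(a), work dominated by leaves), giving O(n^(log_4 24)).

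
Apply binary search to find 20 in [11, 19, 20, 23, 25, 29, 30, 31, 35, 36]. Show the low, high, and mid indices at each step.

Binary search for 20 in [11, 19, 20, 23, 25, 29, 30, 31, 35, 36]:

lo=0, hi=9, mid=4, arr[mid]=25 -> 25 > 20, search left half
lo=0, hi=3, mid=1, arr[mid]=19 -> 19 < 20, search right half
lo=2, hi=3, mid=2, arr[mid]=20 -> Found target at index 2!

Binary search finds 20 at index 2 after 3 comparisons. The search repeatedly halves the search space by comparing with the middle element.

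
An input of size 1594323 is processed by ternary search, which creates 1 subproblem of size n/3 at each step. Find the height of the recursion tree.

For divide and conquer with division factor 3:

Problem sizes at each level:
Level 0: 1594323
Level 1: 531441
Level 2: 177147
Level 3: 59049
Level 4: 19683
Level 5: 6561
Level 6: 2187
Level 7: 729
Level 8: 243
Level 9: 81
Level 10: 27
Level 11: 9
Level 12: 3
Level 13: 1

The root is level 0 and the size-1 base case is level 13 (the tree spans levels 0 through 13, i.e. 14 levels counting the root), so the depth is the number of divisions: log_3(1594323) = 13

The recursion tree depth is log_3(1594323) = 13. At each level, the problem size is divided by 3, so it takes 13 divisions to reduce to a base case of size 1. The algorithm makes 1 recursive call at each level.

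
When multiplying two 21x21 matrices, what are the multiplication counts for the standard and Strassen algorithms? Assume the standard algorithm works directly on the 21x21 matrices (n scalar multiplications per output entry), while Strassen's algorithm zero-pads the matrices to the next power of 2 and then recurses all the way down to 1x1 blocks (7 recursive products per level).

Matrix multiplication for 21x21 matrices:

Strassen's algorithm requires power-of-2 dimensions. Pad 21x21 to 32x32 (next power of 2).

Standard algorithm: 21^3 = 9261 multiplications
Strassen's algorithm: 7^(log2(32)) = 7^5 = 16807 multiplications
Difference: 9261 - 16807 = -7546 (Strassen uses MORE here due to padding overhead — for small or just-over-power-of-2 n, padding can outweigh the per-level savings)

Standard: 9261 multiplications (21^3). Strassen: 16807 multiplications (7^5, after padding to 32x32). Strassen reduces 8 recursive multiplications to 7 at each level.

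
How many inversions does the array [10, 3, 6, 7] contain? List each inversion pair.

Finding inversions in [10, 3, 6, 7]:

(0, 1): arr[0]=10 > arr[1]=3
(0, 2): arr[0]=10 > arr[2]=6
(0, 3): arr[0]=10 > arr[3]=7

Total inversions: 3

The array has 3 inversion(s): (0,1), (0,2), (0,3). Each pair (i,j) satisfies i < j and arr[i] > arr[j].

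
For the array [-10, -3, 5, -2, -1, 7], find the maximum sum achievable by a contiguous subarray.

Using Kadane's algorithm on [-10, -3, 5, -2, -1, 7]:

Scanning through the array:
Position 1 (value -3): max_ending_here = -3, max_so_far = -3
Position 2 (value 5): max_ending_here = 5, max_so_far = 5
Position 3 (value -2): max_ending_here = 3, max_so_far = 5
Position 4 (value -1): max_ending_here = 2, max_so_far = 5
Position 5 (value 7): max_ending_here = 9, max_so_far = 9

Maximum subarray: [5, -2, -1, 7]
Maximum sum: 9

The maximum subarray is [5, -2, -1, 7] with sum 9. This subarray runs from index 2 to index 5.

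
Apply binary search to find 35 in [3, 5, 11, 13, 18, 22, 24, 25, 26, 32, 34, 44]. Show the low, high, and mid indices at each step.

Binary search for 35 in [3, 5, 11, 13, 18, 22, 24, 25, 26, 32, 34, 44]:

lo=0, hi=11, mid=5, arr[mid]=22 -> 22 < 35, search right half
lo=6, hi=11, mid=8, arr[mid]=26 -> 26 < 35, search right half
lo=9, hi=11, mid=10, arr[mid]=34 -> 34 < 35, search right half
lo=11, hi=11, mid=11, arr[mid]=44 -> 44 > 35, search left half
lo=11 > hi=10, target 35 not found

Binary search determines that 35 is not in the array after 4 comparisons. The search space was exhausted without finding the target.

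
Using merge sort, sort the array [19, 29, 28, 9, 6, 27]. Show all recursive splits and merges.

Merge sort trace:

Split: [19, 29, 28, 9, 6, 27] -> [19, 29, 28] and [9, 6, 27]
  Split: [19, 29, 28] -> [19] and [29, 28]
    Split: [29, 28] -> [29] and [28]
    Merge: [29] + [28] -> [28, 29]
  Merge: [19] + [28, 29] -> [19, 28, 29]
  Split: [9, 6, 27] -> [9] and [6, 27]
    Split: [6, 27] -> [6] and [27]
    Merge: [6] + [27] -> [6, 27]
  Merge: [9] + [6, 27] -> [6, 9, 27]
Merge: [19, 28, 29] + [6, 9, 27] -> [6, 9, 19, 27, 28, 29]

Final sorted array: [6, 9, 19, 27, 28, 29]

The merge sort proceeds by recursively splitting the array and merging sorted halves.
After all merges, the sorted array is [6, 9, 19, 27, 28, 29].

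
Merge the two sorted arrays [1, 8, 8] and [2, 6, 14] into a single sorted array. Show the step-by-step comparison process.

Merging process:

Compare 1 vs 2: take 1 from left. Merged: [1]
Compare 8 vs 2: take 2 from right. Merged: [1, 2]
Compare 8 vs 6: take 6 from right. Merged: [1, 2, 6]
Compare 8 vs 14: take 8 from left. Merged: [1, 2, 6, 8]
Compare 8 vs 14: take 8 from left. Merged: [1, 2, 6, 8, 8]
Append remaining from right: [14]. Merged: [1, 2, 6, 8, 8, 14]

Final merged array: [1, 2, 6, 8, 8, 14]
Total comparisons: 5

The merged array is [1, 2, 6, 8, 8, 14], requiring 5 comparisons. The merge step runs in O(n) time where n is the total number of elements.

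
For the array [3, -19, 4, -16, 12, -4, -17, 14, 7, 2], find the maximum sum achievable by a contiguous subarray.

Using Kadane's algorithm on [3, -19, 4, -16, 12, -4, -17, 14, 7, 2]:

Scanning through the array:
Position 1 (value -19): max_ending_here = -16, max_so_far = 3
Position 2 (value 4): max_ending_here = 4, max_so_far = 4
Position 3 (value -16): max_ending_here = -12, max_so_far = 4
Position 4 (value 12): max_ending_here = 12, max_so_far = 12
Position 5 (value -4): max_ending_here = 8, max_so_far = 12
Position 6 (value -17): max_ending_here = -9, max_so_far = 12
Position 7 (value 14): max_ending_here = 14, max_so_far = 14
Position 8 (value 7): max_ending_here = 21, max_so_far = 21
Position 9 (value 2): max_ending_here = 23, max_so_far = 23

Maximum subarray: [14, 7, 2]
Maximum sum: 23

The maximum subarray is [14, 7, 2] with sum 23. This subarray runs from index 7 to index 9.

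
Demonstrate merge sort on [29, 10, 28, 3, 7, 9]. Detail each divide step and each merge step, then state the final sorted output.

Merge sort trace:

Split: [29, 10, 28, 3, 7, 9] -> [29, 10, 28] and [3, 7, 9]
  Split: [29, 10, 28] -> [29] and [10, 28]
    Split: [10, 28] -> [10] and [28]
    Merge: [10] + [28] -> [10, 28]
  Merge: [29] + [10, 28] -> [10, 28, 29]
  Split: [3, 7, 9] -> [3] and [7, 9]
    Split: [7, 9] -> [7] and [9]
    Merge: [7] + [9] -> [7, 9]
  Merge: [3] + [7, 9] -> [3, 7, 9]
Merge: [10, 28, 29] + [3, 7, 9] -> [3, 7, 9, 10, 28, 29]

Final sorted array: [3, 7, 9, 10, 28, 29]

The merge sort proceeds by recursively splitting the array and merging sorted halves.
After all merges, the sorted array is [3, 7, 9, 10, 28, 29].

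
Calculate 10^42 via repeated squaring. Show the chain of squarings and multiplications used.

Computing 10^42 by squaring (build up from 10^1; each line after the first costs one multiplication):

10^1 = 10
10^2 = (10^1)^2 = 10^2 = 100
10^4 = (10^2)^2 = 100^2 = 10000
10^5 = 10 * 10^4 = 10 * 10000 = 100000
10^10 = (10^5)^2 = 100000^2 = 10000000000
10^20 = (10^10)^2 = 10000000000^2 = 100000000000000000000
10^21 = 10 * 10^20 = 10 * 100000000000000000000 = 1000000000000000000000
10^42 = (10^21)^2 = 1000000000000000000000^2 = 1000000000000000000000000000000000000000000

Result: 1000000000000000000000000000000000000000000
Multiplications needed: 7 (7 lines after 10^1)

10^42 = 1000000000000000000000000000000000000000000. Using exponentiation by squaring, this requires 7 multiplications. The key idea: if the exponent is even, square the half-power; if odd, multiply by the base once.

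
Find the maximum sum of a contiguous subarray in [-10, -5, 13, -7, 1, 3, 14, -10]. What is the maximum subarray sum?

Using Kadane's algorithm on [-10, -5, 13, -7, 1, 3, 14, -10]:

Scanning through the array:
Position 1 (value -5): max_ending_here = -5, max_so_far = -5
Position 2 (value 13): max_ending_here = 13, max_so_far = 13
Position 3 (value -7): max_ending_here = 6, max_so_far = 13
Position 4 (value 1): max_ending_here = 7, max_so_far = 13
Position 5 (value 3): max_ending_here = 10, max_so_far = 13
Position 6 (value 14): max_ending_here = 24, max_so_far = 24
Position 7 (value -10): max_ending_here = 14, max_so_far = 24

Maximum subarray: [13, -7, 1, 3, 14]
Maximum sum: 24

The maximum subarray is [13, -7, 1, 3, 14] with sum 24. This subarray runs from index 2 to index 6.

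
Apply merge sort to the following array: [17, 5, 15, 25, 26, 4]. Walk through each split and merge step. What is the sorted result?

Merge sort trace:

Split: [17, 5, 15, 25, 26, 4] -> [17, 5, 15] and [25, 26, 4]
  Split: [17, 5, 15] -> [17] and [5, 15]
    Split: [5, 15] -> [5] and [15]
    Merge: [5] + [15] -> [5, 15]
  Merge: [17] + [5, 15] -> [5, 15, 17]
  Split: [25, 26, 4] -> [25] and [26, 4]
    Split: [26, 4] -> [26] and [4]
    Merge: [26] + [4] -> [4, 26]
  Merge: [25] + [4, 26] -> [4, 25, 26]
Merge: [5, 15, 17] + [4, 25, 26] -> [4, 5, 15, 17, 25, 26]

Final sorted array: [4, 5, 15, 17, 25, 26]

The merge sort proceeds by recursively splitting the array and merging sorted halves.
After all merges, the sorted array is [4, 5, 15, 17, 25, 26].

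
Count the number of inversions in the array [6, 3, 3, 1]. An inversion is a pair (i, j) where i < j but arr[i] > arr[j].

Finding inversions in [6, 3, 3, 1]:

(0, 1): arr[0]=6 > arr[1]=3
(0, 2): arr[0]=6 > arr[2]=3
(0, 3): arr[0]=6 > arr[3]=1
(1, 3): arr[1]=3 > arr[3]=1
(2, 3): arr[2]=3 > arr[3]=1

Total inversions: 5

The array has 5 inversion(s): (0,1), (0,2), (0,3), (1,3), (2,3). Each pair (i,j) satisfies i < j and arr[i] > arr[j].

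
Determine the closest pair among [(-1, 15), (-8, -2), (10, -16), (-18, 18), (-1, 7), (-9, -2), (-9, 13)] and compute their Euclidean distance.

Computing all pairwise distances among 7 points:

d((-1, 15), (-8, -2)) = 18.3848
d((-1, 15), (10, -16)) = 32.8938
d((-1, 15), (-18, 18)) = 17.2627
d((-1, 15), (-1, 7)) = 8.0
d((-1, 15), (-9, -2)) = 18.7883
d((-1, 15), (-9, 13)) = 8.2462
d((-8, -2), (10, -16)) = 22.8035
d((-8, -2), (-18, 18)) = 22.3607
d((-8, -2), (-1, 7)) = 11.4018
d((-8, -2), (-9, -2)) = 1.0 <-- minimum
d((-8, -2), (-9, 13)) = 15.0333
d((10, -16), (-18, 18)) = 44.0454
d((10, -16), (-1, 7)) = 25.4951
d((10, -16), (-9, -2)) = 23.6008
d((10, -16), (-9, 13)) = 34.6699
d((-18, 18), (-1, 7)) = 20.2485
d((-18, 18), (-9, -2)) = 21.9317
d((-18, 18), (-9, 13)) = 10.2956
d((-1, 7), (-9, -2)) = 12.0416
d((-1, 7), (-9, 13)) = 10.0
d((-9, -2), (-9, 13)) = 15.0

Closest pair: (-8, -2) and (-9, -2) with distance 1.0

The closest pair is (-8, -2) and (-9, -2) with Euclidean distance 1.0. For 7 points, brute-force pairwise comparison is shown above. For large n, the divide-and-conquer algorithm (sort by x, recurse on halves, check the dividing strip) achieves O(n log n).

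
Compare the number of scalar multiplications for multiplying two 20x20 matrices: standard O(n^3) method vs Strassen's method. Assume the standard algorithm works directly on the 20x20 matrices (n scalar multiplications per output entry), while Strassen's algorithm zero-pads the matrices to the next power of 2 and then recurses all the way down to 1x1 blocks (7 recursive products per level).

Matrix multiplication for 20x20 matrices:

Strassen's algorithm requires power-of-2 dimensions. Pad 20x20 to 32x32 (next power of 2).

Standard algorithm: 20^3 = 8000 multiplications
Strassen's algorithm: 7^(log2(32)) = 7^5 = 16807 multiplications
Difference: 8000 - 16807 = -8807 (Strassen uses MORE here due to padding overhead — for small or just-over-power-of-2 n, padding can outweigh the per-level savings)

Standard: 8000 multiplications (20^3). Strassen: 16807 multiplications (7^5, after padding to 32x32). Strassen reduces 8 recursive multiplications to 7 at each level.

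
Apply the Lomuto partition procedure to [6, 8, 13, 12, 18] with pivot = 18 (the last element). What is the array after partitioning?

Lomuto partition with pivot = 18:

Initial array: [6, 8, 13, 12, 18]

arr[0]=6 <= 18: swap with position 0, array becomes [6, 8, 13, 12, 18]
arr[1]=8 <= 18: swap with position 1, array becomes [6, 8, 13, 12, 18]
arr[2]=13 <= 18: swap with position 2, array becomes [6, 8, 13, 12, 18]
arr[3]=12 <= 18: swap with position 3, array becomes [6, 8, 13, 12, 18]

Place pivot at position 4: [6, 8, 13, 12, 18]
Pivot position: 4

After partitioning with pivot 18, the array becomes [6, 8, 13, 12, 18]. The pivot is placed at index 4. All elements to the left of the pivot are <= 18, and all elements to the right are > 18.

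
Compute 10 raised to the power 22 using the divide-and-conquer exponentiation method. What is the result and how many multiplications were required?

Computing 10^22 by squaring (build up from 10^1; each line after the first costs one multiplication):

10^1 = 10
10^2 = (10^1)^2 = 10^2 = 100
10^4 = (10^2)^2 = 100^2 = 10000
10^5 = 10 * 10^4 = 10 * 10000 = 100000
10^10 = (10^5)^2 = 100000^2 = 10000000000
10^11 = 10 * 10^10 = 10 * 10000000000 = 100000000000
10^22 = (10^11)^2 = 100000000000^2 = 10000000000000000000000

Result: 10000000000000000000000
Multiplications needed: 6 (6 lines after 10^1)

10^22 = 10000000000000000000000. Using exponentiation by squaring, this requires 6 multiplications. The key idea: if the exponent is even, square the half-power; if odd, multiply by the base once.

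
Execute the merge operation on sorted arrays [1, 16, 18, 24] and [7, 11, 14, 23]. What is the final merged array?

Merging process:

Compare 1 vs 7: take 1 from left. Merged: [1]
Compare 16 vs 7: take 7 from right. Merged: [1, 7]
Compare 16 vs 11: take 11 from right. Merged: [1, 7, 11]
Compare 16 vs 14: take 14 from right. Merged: [1, 7, 11, 14]
Compare 16 vs 23: take 16 from left. Merged: [1, 7, 11, 14, 16]
Compare 18 vs 23: take 18 from left. Merged: [1, 7, 11, 14, 16, 18]
Compare 24 vs 23: take 23 from right. Merged: [1, 7, 11, 14, 16, 18, 23]
Append remaining from left: [24]. Merged: [1, 7, 11, 14, 16, 18, 23, 24]

Final merged array: [1, 7, 11, 14, 16, 18, 23, 24]
Total comparisons: 7

The merged array is [1, 7, 11, 14, 16, 18, 23, 24], requiring 7 comparisons. The merge step runs in O(n) time where n is the total number of elements.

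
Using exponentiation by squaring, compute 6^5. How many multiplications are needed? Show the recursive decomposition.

Computing 6^5 by squaring (build up from 6^1; each line after the first costs one multiplication):

6^1 = 6
6^2 = (6^1)^2 = 6^2 = 36
6^4 = (6^2)^2 = 36^2 = 1296
6^5 = 6 * 6^4 = 6 * 1296 = 7776

Result: 7776
Multiplications needed: 3 (3 lines after 6^1)

6^5 = 7776. Using exponentiation by squaring, this requires 3 multiplications. The key idea: if the exponent is even, square the half-power; if odd, multiply by the base once.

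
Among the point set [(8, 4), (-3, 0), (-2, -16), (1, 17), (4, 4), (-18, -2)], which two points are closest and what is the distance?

Computing all pairwise distances among 6 points:

d((8, 4), (-3, 0)) = 11.7047
d((8, 4), (-2, -16)) = 22.3607
d((8, 4), (1, 17)) = 14.7648
d((8, 4), (4, 4)) = 4.0 <-- minimum
d((8, 4), (-18, -2)) = 26.6833
d((-3, 0), (-2, -16)) = 16.0312
d((-3, 0), (1, 17)) = 17.4642
d((-3, 0), (4, 4)) = 8.0623
d((-3, 0), (-18, -2)) = 15.1327
d((-2, -16), (1, 17)) = 33.1361
d((-2, -16), (4, 4)) = 20.8806
d((-2, -16), (-18, -2)) = 21.2603
d((1, 17), (4, 4)) = 13.3417
d((1, 17), (-18, -2)) = 26.8701
d((4, 4), (-18, -2)) = 22.8035

Closest pair: (8, 4) and (4, 4) with distance 4.0

The closest pair is (8, 4) and (4, 4) with Euclidean distance 4.0. For 6 points, brute-force pairwise comparison is shown above. For large n, the divide-and-conquer algorithm (sort by x, recurse on halves, check the dividing strip) achieves O(n log n).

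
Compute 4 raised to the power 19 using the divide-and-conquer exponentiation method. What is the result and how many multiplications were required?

Computing 4^19 by squaring (build up from 4^1; each line after the first costs one multiplication):

4^1 = 4
4^2 = (4^1)^2 = 4^2 = 16
4^4 = (4^2)^2 = 16^2 = 256
4^8 = (4^4)^2 = 256^2 = 65536
4^9 = 4 * 4^8 = 4 * 65536 = 262144
4^18 = (4^9)^2 = 262144^2 = 68719476736
4^19 = 4 * 4^18 = 4 * 68719476736 = 274877906944

Result: 274877906944
Multiplications needed: 6 (6 lines after 4^1)

4^19 = 274877906944. Using exponentiation by squaring, this requires 6 multiplications. The key idea: if the exponent is even, square the half-power; if odd, multiply by the base once.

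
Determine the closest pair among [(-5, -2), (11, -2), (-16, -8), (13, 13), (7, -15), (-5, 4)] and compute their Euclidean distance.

Computing all pairwise distances among 6 points:

d((-5, -2), (11, -2)) = 16.0
d((-5, -2), (-16, -8)) = 12.53
d((-5, -2), (13, 13)) = 23.4307
d((-5, -2), (7, -15)) = 17.6918
d((-5, -2), (-5, 4)) = 6.0 <-- minimum
d((11, -2), (-16, -8)) = 27.6586
d((11, -2), (13, 13)) = 15.1327
d((11, -2), (7, -15)) = 13.6015
d((11, -2), (-5, 4)) = 17.088
d((-16, -8), (13, 13)) = 35.805
d((-16, -8), (7, -15)) = 24.0416
d((-16, -8), (-5, 4)) = 16.2788
d((13, 13), (7, -15)) = 28.6356
d((13, 13), (-5, 4)) = 20.1246
d((7, -15), (-5, 4)) = 22.4722

Closest pair: (-5, -2) and (-5, 4) with distance 6.0

The closest pair is (-5, -2) and (-5, 4) with Euclidean distance 6.0. For 6 points, brute-force pairwise comparison is shown above. For large n, the divide-and-conquer algorithm (sort by x, recurse on halves, check the dividing strip) achieves O(n log n).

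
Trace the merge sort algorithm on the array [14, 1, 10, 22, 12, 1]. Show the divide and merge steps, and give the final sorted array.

Merge sort trace:

Split: [14, 1, 10, 22, 12, 1] -> [14, 1, 10] and [22, 12, 1]
  Split: [14, 1, 10] -> [14] and [1, 10]
    Split: [1, 10] -> [1] and [10]
    Merge: [1] + [10] -> [1, 10]
  Merge: [14] + [1, 10] -> [1, 10, 14]
  Split: [22, 12, 1] -> [22] and [12, 1]
    Split: [12, 1] -> [12] and [1]
    Merge: [12] + [1] -> [1, 12]
  Merge: [22] + [1, 12] -> [1, 12, 22]
Merge: [1, 10, 14] + [1, 12, 22] -> [1, 1, 10, 12, 14, 22]

Final sorted array: [1, 1, 10, 12, 14, 22]

The merge sort proceeds by recursively splitting the array and merging sorted halves.
After all merges, the sorted array is [1, 1, 10, 12, 14, 22].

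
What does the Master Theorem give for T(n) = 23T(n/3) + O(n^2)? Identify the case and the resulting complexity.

Master Theorem for T(n) = 23T(n/3) + O(n^2):

a = 23, b = 3, c = 2
log_b(a) = log_3(23) = 2.8540

Case 1: c = 2 < log_3(23) = 2.8540
T(n) = O(n^(log_3 23))

For T(n) = 23T(n/3) + O(n^2): log_3(23) = 2.8540. This is Case 1 of the Master Theorem (c < log_b(a), work dominated by leaves), giving O(n^(log_3 23)).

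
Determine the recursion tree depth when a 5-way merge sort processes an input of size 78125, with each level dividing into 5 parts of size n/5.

For divide and conquer with division factor 5:

Problem sizes at each level:
Level 0: 78125
Level 1: 15625
Level 2: 3125
Level 3: 625
Level 4: 125
Level 5: 25
Level 6: 5
Level 7: 1

The root is level 0 and the size-1 base case is level 7 (the tree spans levels 0 through 7, i.e. 8 levels counting the root), so the depth is the number of divisions: log_5(78125) = 7

The recursion tree depth is log_5(78125) = 7. At each level, the problem size is divided by 5, so it takes 7 divisions to reduce to a base case of size 1. The algorithm makes 5 recursive calls at each level.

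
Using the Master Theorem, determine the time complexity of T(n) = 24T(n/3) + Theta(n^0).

Master Theorem for T(n) = 24T(n/3) + O(n^0):

a = 24, b = 3, c = 0
log_b(a) = log_3(24) = 2.8928

Case 1: c = 0 < log_3(24) = 2.8928
T(n) = O(n^(log_3 24))

For T(n) = 24T(n/3) + O(n^0): log_3(24) = 2.8928. This is Case 1 of the Master Theorem (c < log_b(a), work dominated by leaves), giving O(n^(log_3 24)).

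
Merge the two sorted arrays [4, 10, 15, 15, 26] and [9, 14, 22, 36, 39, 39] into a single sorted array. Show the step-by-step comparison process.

Merging process:

Compare 4 vs 9: take 4 from left. Merged: [4]
Compare 10 vs 9: take 9 from right. Merged: [4, 9]
Compare 10 vs 14: take 10 from left. Merged: [4, 9, 10]
Compare 15 vs 14: take 14 from right. Merged: [4, 9, 10, 14]
Compare 15 vs 22: take 15 from left. Merged: [4, 9, 10, 14, 15]
Compare 15 vs 22: take 15 from left. Merged: [4, 9, 10, 14, 15, 15]
Compare 26 vs 22: take 22 from right. Merged: [4, 9, 10, 14, 15, 15, 22]
Compare 26 vs 36: take 26 from left. Merged: [4, 9, 10, 14, 15, 15, 22, 26]
Append remaining from right: [36, 39, 39]. Merged: [4, 9, 10, 14, 15, 15, 22, 26, 36, 39, 39]

Final merged array: [4, 9, 10, 14, 15, 15, 22, 26, 36, 39, 39]
Total comparisons: 8

The merged array is [4, 9, 10, 14, 15, 15, 22, 26, 36, 39, 39], requiring 8 comparisons. The merge step runs in O(n) time where n is the total number of elements.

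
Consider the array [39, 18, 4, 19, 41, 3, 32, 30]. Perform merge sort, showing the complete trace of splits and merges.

Merge sort trace:

Split: [39, 18, 4, 19, 41, 3, 32, 30] -> [39, 18, 4, 19] and [41, 3, 32, 30]
  Split: [39, 18, 4, 19] -> [39, 18] and [4, 19]
    Split: [39, 18] -> [39] and [18]
    Merge: [39] + [18] -> [18, 39]
    Split: [4, 19] -> [4] and [19]
    Merge: [4] + [19] -> [4, 19]
  Merge: [18, 39] + [4, 19] -> [4, 18, 19, 39]
  Split: [41, 3, 32, 30] -> [41, 3] and [32, 30]
    Split: [41, 3] -> [41] and [3]
    Merge: [41] + [3] -> [3, 41]
    Split: [32, 30] -> [32] and [30]
    Merge: [32] + [30] -> [30, 32]
  Merge: [3, 41] + [30, 32] -> [3, 30, 32, 41]
Merge: [4, 18, 19, 39] + [3, 30, 32, 41] -> [3, 4, 18, 19, 30, 32, 39, 41]

Final sorted array: [3, 4, 18, 19, 30, 32, 39, 41]

The merge sort proceeds by recursively splitting the array and merging sorted halves.
After all merges, the sorted array is [3, 4, 18, 19, 30, 32, 39, 41].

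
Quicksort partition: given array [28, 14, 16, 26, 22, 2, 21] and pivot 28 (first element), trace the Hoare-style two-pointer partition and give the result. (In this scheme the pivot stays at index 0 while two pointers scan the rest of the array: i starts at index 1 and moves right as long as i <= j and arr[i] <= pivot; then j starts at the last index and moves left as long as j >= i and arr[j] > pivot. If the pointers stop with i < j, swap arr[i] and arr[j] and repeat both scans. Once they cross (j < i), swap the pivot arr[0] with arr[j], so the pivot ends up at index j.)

Hoare-style two-pointer partition with pivot = 28:

Initial array: [28, 14, 16, 26, 22, 2, 21]

Pointers start at i = 1, j = 6.
i ends at 7, j ends at 6: the pointers have crossed (j < i), so scanning stops.

Swap pivot arr[0] with arr[6] to place pivot at position 6: [21, 14, 16, 26, 22, 2, 28]
Pivot position: 6

After partitioning with pivot 28, the array becomes [21, 14, 16, 26, 22, 2, 28]. The pivot is placed at index 6. All elements to the left of the pivot are <= 28, and all elements to the right are > 28.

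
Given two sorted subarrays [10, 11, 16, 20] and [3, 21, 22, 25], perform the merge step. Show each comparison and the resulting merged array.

Merging process:

Compare 10 vs 3: take 3 from right. Merged: [3]
Compare 10 vs 21: take 10 from left. Merged: [3, 10]
Compare 11 vs 21: take 11 from left. Merged: [3, 10, 11]
Compare 16 vs 21: take 16 from left. Merged: [3, 10, 11, 16]
Compare 20 vs 21: take 20 from left. Merged: [3, 10, 11, 16, 20]
Append remaining from right: [21, 22, 25]. Merged: [3, 10, 11, 16, 20, 21, 22, 25]

Final merged array: [3, 10, 11, 16, 20, 21, 22, 25]
Total comparisons: 5

The merged array is [3, 10, 11, 16, 20, 21, 22, 25], requiring 5 comparisons. The merge step runs in O(n) time where n is the total number of elements.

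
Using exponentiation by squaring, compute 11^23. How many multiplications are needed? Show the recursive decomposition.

Computing 11^23 by squaring (build up from 11^1; each line after the first costs one multiplication):

11^1 = 11
11^2 = (11^1)^2 = 11^2 = 121
11^4 = (11^2)^2 = 121^2 = 14641
11^5 = 11 * 11^4 = 11 * 14641 = 161051
11^10 = (11^5)^2 = 161051^2 = 25937424601
11^11 = 11 * 11^10 = 11 * 25937424601 = 285311670611
11^22 = (11^11)^2 = 285311670611^2 = 81402749386839761113321
11^23 = 11 * 11^22 = 11 * 81402749386839761113321 = 895430243255237372246531

Result: 895430243255237372246531
Multiplications needed: 7 (7 lines after 11^1)

11^23 = 895430243255237372246531. Using exponentiation by squaring, this requires 7 multiplications. The key idea: if the exponent is even, square the half-power; if odd, multiply by the base once.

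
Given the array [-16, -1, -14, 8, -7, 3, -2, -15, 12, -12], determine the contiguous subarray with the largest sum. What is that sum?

Using Kadane's algorithm on [-16, -1, -14, 8, -7, 3, -2, -15, 12, -12]:

Scanning through the array:
Position 1 (value -1): max_ending_here = -1, max_so_far = -1
Position 2 (value -14): max_ending_here = -14, max_so_far = -1
Position 3 (value 8): max_ending_here = 8, max_so_far = 8
Position 4 (value -7): max_ending_here = 1, max_so_far = 8
Position 5 (value 3): max_ending_here = 4, max_so_far = 8
Position 6 (value -2): max_ending_here = 2, max_so_far = 8
Position 7 (value -15): max_ending_here = -13, max_so_far = 8
Position 8 (value 12): max_ending_here = 12, max_so_far = 12
Position 9 (value -12): max_ending_here = 0, max_so_far = 12

Maximum subarray: [12]
Maximum sum: 12

The maximum subarray is [12] with sum 12. This subarray runs from index 8 to index 8.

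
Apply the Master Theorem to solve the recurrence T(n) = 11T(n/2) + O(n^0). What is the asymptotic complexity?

Master Theorem for T(n) = 11T(n/2) + O(n^0):

a = 11, b = 2, c = 0
log_b(a) = log_2(11) = 3.4594

Case 1: c = 0 < log_2(11) = 3.4594
T(n) = O(n^(log_2 11))

For T(n) = 11T(n/2) + O(n^0): log_2(11) = 3.4594. This is Case 1 of the Master Theorem (c < log_b(a), work dominated by leaves), giving O(n^(log_2 11)).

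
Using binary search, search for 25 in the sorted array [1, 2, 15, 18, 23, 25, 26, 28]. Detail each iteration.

Binary search for 25 in [1, 2, 15, 18, 23, 25, 26, 28]:

lo=0, hi=7, mid=3, arr[mid]=18 -> 18 < 25, search right half
lo=4, hi=7, mid=5, arr[mid]=25 -> Found target at index 5!

Binary search finds 25 at index 5 after 2 comparisons. The search repeatedly halves the search space by comparing with the middle element.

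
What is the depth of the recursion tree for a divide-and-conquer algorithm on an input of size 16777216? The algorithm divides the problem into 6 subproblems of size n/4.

For divide and conquer with division factor 4:

Problem sizes at each level:
Level 0: 16777216
Level 1: 4194304
Level 2: 1048576
Level 3: 262144
Level 4: 65536
Level 5: 16384
Level 6: 4096
Level 7: 1024
Level 8: 256
Level 9: 64
Level 10: 16
Level 11: 4
Level 12: 1

The root is level 0 and the size-1 base case is level 12 (the tree spans levels 0 through 12, i.e. 13 levels counting the root), so the depth is the number of divisions: log_4(16777216) = 12

The recursion tree depth is log_4(16777216) = 12. At each level, the problem size is divided by 4, so it takes 12 divisions to reduce to a base case of size 1. The algorithm makes 6 recursive calls at each level.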